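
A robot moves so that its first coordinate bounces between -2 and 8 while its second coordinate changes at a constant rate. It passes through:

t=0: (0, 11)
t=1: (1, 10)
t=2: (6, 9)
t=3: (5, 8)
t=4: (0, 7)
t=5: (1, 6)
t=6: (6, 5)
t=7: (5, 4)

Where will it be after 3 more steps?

(6, 1)

The first coordinate travels 5 per step and bounces off the walls at -2 and 8.
  step 8: 5 → 0
  step 9: 0 → 1
  step 10: 1 → 6
The second coordinate changes by -1 each step: at step 10 it is 1.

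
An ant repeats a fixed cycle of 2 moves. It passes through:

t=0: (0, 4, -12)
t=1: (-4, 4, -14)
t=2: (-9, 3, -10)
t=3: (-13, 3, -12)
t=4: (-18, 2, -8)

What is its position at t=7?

(-31, 1, -8)

The moves between consecutive positions are (-4, +0, -2), (-5, -1, +4), (-4, +0, -2), (-5, -1, +4); they repeat the 2-cycle [(-4, +0, -2), (-5, -1, +4)].
step 5: apply (-4, +0, -2) → (-22, 2, -10)
step 6: apply (-5, -1, +4) → (-27, 1, -6)
step 7: apply (-4, +0, -2) → (-31, 1, -8)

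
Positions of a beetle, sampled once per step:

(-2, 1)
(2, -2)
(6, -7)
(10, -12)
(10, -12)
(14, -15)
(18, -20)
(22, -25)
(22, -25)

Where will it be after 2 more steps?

Differencing gives (+4, -3), (+4, -5), (+4, -5), (+0, +0), (+4, -3), (+4, -5), (+4, -5), (+0, +0). This is the pattern (+4, -3), (+4, -5), (+4, -5), (+0, +0) repeated.
step 9: apply (+4, -3) → (26, -28)
step 10: apply (+4, -5) → (30, -33)

(30, -33)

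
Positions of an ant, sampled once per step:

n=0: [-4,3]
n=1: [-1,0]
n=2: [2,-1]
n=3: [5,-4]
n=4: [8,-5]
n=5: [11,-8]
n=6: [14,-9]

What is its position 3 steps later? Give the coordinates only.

Differencing gives [+3,-3], [+3,-1], [+3,-3], [+3,-1], [+3,-3], [+3,-1]. This is the pattern [+3,-3], [+3,-1] repeated.
step 7: apply [+3,-3] → [17,-12]
step 8: apply [+3,-1] → [20,-13]
step 9: apply [+3,-3] → [23,-16]

[23,-16]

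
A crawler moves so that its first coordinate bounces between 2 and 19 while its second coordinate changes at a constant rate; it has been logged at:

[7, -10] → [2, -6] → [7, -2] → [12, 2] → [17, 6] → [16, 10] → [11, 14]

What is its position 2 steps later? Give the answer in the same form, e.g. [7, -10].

[3, 22]

The first coordinate reflects between 2 and 19, moving 5 per step.
  step 7: 11 → 6
  step 8: 6 → 3
The second coordinate changes by +4 each step: at step 8 it is 22.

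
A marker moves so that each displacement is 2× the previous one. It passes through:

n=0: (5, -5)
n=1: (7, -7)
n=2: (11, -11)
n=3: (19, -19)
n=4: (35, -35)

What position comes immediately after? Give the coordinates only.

(67, -67)

Consecutive displacements (+2, -2), (+4, -4), (+8, -8), (+16, -16) scale by a factor of 2 each step.
step 5: (35, -35) + (+32, -32) → (67, -67)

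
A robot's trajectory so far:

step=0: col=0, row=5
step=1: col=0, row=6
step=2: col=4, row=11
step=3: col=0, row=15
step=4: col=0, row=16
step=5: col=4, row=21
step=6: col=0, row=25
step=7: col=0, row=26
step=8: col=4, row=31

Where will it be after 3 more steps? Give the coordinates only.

col=4, row=41

Step-to-step displacements: (+0, +1), (+4, +5), (-4, +4), (+0, +1), (+4, +5), (-4, +4), (+0, +1), (+4, +5) — a repeating cycle of length 3.
step 9: apply (-4, +4) → col=0, row=35
step 10: apply (+0, +1) → col=0, row=36
step 11: apply (+4, +5) → col=4, row=41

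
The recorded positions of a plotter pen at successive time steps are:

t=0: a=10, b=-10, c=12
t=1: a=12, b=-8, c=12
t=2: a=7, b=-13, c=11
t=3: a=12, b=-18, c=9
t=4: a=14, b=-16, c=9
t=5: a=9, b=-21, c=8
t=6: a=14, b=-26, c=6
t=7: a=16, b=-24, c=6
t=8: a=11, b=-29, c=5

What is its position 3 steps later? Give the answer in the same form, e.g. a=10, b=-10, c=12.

The moves between consecutive positions are (+2, +2, +0), (-5, -5, -1), (+5, -5, -2), (+2, +2, +0), (-5, -5, -1), (+5, -5, -2), (+2, +2, +0), (-5, -5, -1); they repeat the 3-cycle [(+2, +2, +0), (-5, -5, -1), (+5, -5, -2)].
step 9: apply (+5, -5, -2) → a=16, b=-34, c=3
step 10: apply (+2, +2, +0) → a=18, b=-32, c=3
step 11: apply (-5, -5, -1) → a=13, b=-37, c=2

a=13, b=-37, c=2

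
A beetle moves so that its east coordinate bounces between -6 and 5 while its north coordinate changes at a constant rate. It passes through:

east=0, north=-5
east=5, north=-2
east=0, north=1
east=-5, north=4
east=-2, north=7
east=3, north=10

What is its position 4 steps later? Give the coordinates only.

The east coordinate reflects between -6 and 5, moving 5 per step.
  step 6: 3 → 2
  step 7: 2 → -3
  step 8: -3 → -4
  step 9: -4 → 1
The north coordinate changes by +3 each step: at step 9 it is 22.

east=1, north=22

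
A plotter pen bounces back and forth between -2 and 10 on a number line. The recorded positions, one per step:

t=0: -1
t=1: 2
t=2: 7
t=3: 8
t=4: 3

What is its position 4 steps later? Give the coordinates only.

The value travels 5 per step and bounces off the walls at -2 and 10.
  step 5: 3 → -2
  step 6: -2 → 3
  step 7: 3 → 8
  step 8: 8 → 7

7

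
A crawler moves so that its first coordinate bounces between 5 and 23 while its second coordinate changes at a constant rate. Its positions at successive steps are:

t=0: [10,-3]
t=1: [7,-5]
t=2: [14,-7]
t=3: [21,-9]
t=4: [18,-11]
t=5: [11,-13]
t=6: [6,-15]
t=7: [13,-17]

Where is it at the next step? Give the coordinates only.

The first coordinate travels 7 per step and bounces off the walls at 5 and 23.
  step 8: 13 → 20
The second coordinate changes by -2 each step: at step 8 it is -19.

[20,-19]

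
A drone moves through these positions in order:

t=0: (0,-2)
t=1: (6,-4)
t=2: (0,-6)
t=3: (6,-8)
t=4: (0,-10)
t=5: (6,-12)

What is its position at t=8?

(0,-18)

First: cycles through 0, 6 every 2 steps. Step 8 lands at position 0 of the cycle → 0.
Second: linear, -2 per step → -18 at step 8.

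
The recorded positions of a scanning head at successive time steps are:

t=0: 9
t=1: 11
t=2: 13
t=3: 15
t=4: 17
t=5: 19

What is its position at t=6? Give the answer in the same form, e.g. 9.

Each step adds +2 to the position.
step 6: 19 + 2 → 21

21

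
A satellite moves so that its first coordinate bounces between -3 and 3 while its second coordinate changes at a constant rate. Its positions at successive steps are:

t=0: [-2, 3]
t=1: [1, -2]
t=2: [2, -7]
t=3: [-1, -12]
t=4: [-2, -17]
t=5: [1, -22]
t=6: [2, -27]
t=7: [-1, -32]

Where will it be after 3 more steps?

[2, -47]

The first coordinate reflects between -3 and 3, moving 3 per step.
  step 8: -1 → -2
  step 9: -2 → 1
  step 10: 1 → 2
The second coordinate changes by -5 each step: at step 10 it is -47.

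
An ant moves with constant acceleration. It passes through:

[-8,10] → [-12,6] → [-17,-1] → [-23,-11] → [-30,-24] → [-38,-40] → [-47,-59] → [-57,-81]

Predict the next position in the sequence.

[-68,-106]

Taking differences between consecutive positions: [-4,-4], [-5,-7], [-6,-10], [-7,-13], [-8,-16], [-9,-19], [-10,-22]. These grow by [-1,-3] each step.
step 8: [-57,-81] + [-11,-25] → [-68,-106]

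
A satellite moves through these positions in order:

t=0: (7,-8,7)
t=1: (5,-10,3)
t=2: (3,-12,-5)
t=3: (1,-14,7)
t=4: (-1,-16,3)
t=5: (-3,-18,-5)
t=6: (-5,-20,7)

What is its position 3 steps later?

(-11,-26,7)

The first coordinate changes by -2 each step, so at step 9 it is 7 + 9·(-2) = -11.
The second coordinate changes by -2 each step, so at step 9 it is -8 + 9·(-2) = -26.
The third coordinate repeats the cycle [7, 3, -5] with period 3; step 9 mod 3 = 0, giving 7.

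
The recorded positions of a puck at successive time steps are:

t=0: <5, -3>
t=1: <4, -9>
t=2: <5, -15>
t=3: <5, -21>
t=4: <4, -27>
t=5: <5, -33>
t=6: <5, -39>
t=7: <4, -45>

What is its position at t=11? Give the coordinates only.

<5, -69>

The first coordinate repeats the cycle [5, 4, 5] with period 3; step 11 mod 3 = 2, giving 5.
The second coordinate changes by -6 each step, so at step 11 it is -3 + 11·(-6) = -69.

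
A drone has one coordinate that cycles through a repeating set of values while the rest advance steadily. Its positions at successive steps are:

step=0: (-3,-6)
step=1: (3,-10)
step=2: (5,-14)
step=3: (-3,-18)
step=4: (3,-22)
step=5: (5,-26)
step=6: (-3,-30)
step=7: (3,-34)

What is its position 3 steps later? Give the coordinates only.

(3,-46)

The first coordinate repeats the cycle [-3, 3, 5] with period 3; step 10 mod 3 = 1, giving 3.
The second coordinate changes by -4 each step, so at step 10 it is -6 + 10·(-4) = -46.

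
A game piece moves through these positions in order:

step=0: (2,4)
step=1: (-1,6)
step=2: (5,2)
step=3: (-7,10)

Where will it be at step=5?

(-31,26)

Consecutive displacements (-3,+2), (+6,-4), (-12,+8) scale by a factor of -2 each step.
step 4: (-7,10) + (+24,-16) → (17,-6)
step 5: (17,-6) + (-48,+32) → (-31,26)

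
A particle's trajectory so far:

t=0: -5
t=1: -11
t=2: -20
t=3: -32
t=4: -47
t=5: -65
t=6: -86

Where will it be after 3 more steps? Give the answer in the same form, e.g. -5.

-167

First differences are -6, -9, -12, -15, -18, -21; their common second difference is -3 (constant acceleration).
step 7: -86 − 24 → -110
step 8: -110 − 27 → -137
step 9: -137 − 30 → -167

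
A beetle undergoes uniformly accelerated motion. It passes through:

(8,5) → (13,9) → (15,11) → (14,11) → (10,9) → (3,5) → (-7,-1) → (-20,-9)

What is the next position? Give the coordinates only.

First differences are (+5,+4), (+2,+2), (-1,+0), (-4,-2), (-7,-4), (-10,-6), (-13,-8); their common second difference is (-3,-2) (constant acceleration).
step 8: (-20,-9) + (-16,-10) → (-36,-19)

(-36,-19)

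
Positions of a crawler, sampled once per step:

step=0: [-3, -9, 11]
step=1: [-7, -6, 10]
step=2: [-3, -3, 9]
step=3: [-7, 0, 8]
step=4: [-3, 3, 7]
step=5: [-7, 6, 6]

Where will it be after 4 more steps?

[-7, 18, 2]

First: cycles through -3, -7 every 2 steps. Step 9 lands at position 1 of the cycle → -7.
Second: linear, +3 per step → 18 at step 9.
Third: linear, -1 per step → 2 at step 9.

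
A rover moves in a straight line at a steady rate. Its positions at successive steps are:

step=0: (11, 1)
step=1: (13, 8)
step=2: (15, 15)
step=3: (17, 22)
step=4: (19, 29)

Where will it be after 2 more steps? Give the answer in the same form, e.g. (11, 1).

The position changes by (+2, +7) every step.
step 5: (19, 29) + (+2, +7) → (21, 36)
step 6: (21, 36) + (+2, +7) → (23, 43)

(23, 43)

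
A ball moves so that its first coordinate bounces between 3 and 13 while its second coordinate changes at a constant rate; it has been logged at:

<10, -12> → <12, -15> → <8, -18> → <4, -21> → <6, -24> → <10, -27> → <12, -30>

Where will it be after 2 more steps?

<4, -36>

The first coordinate reflects between 3 and 13, moving 4 per step.
  step 7: 12 → 8
  step 8: 8 → 4
The second coordinate changes by -3 each step: at step 8 it is -36.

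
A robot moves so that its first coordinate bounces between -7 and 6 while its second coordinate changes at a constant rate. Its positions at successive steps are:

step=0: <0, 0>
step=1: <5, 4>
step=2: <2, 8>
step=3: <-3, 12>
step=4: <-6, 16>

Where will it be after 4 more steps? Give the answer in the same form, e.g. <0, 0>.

<-2, 32>

The first coordinate reflects between -7 and 6, moving 5 per step.
  step 5: -6 → -1
  step 6: -1 → 4
  step 7: 4 → 3
  step 8: 3 → -2
The second coordinate changes by +4 each step: at step 8 it is 32.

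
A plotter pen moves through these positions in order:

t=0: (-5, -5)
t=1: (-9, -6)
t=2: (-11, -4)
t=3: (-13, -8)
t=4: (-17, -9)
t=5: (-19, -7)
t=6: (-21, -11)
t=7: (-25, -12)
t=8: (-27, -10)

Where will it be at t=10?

The moves between consecutive positions are (-4, -1), (-2, +2), (-2, -4), (-4, -1), (-2, +2), (-2, -4), (-4, -1), (-2, +2); they repeat the 3-cycle [(-4, -1), (-2, +2), (-2, -4)].
step 9: apply (-2, -4) → (-29, -14)
step 10: apply (-4, -1) → (-33, -15)

(-33, -15)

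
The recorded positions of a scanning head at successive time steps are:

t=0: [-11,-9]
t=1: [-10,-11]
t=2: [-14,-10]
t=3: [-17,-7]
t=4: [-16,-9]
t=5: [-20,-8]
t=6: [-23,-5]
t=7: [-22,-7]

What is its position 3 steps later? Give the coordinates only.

[-28,-5]

Differencing gives [+1,-2], [-4,+1], [-3,+3], [+1,-2], [-4,+1], [-3,+3], [+1,-2]. This is the pattern [+1,-2], [-4,+1], [-3,+3] repeated.
step 8: apply [-4,+1] → [-26,-6]
step 9: apply [-3,+3] → [-29,-3]
step 10: apply [+1,-2] → [-28,-5]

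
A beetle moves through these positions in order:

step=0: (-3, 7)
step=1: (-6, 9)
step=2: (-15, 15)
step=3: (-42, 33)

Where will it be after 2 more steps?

(-366, 249)

Consecutive displacements (-3, +2), (-9, +6), (-27, +18) scale by a factor of 3 each step.
step 4: (-42, 33) + (-81, +54) → (-123, 87)
step 5: (-123, 87) + (-243, +162) → (-366, 249)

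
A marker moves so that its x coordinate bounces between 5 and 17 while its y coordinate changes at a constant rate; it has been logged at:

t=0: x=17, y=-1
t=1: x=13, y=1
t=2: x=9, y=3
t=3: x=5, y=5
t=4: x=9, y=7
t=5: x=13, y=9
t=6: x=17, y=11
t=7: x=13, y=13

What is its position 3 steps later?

The x coordinate travels 4 per step and bounces off the walls at 5 and 17.
  step 8: 13 → 9
  step 9: 9 → 5
  step 10: 5 → 9
The y coordinate changes by +2 each step: at step 10 it is 19.

x=9, y=19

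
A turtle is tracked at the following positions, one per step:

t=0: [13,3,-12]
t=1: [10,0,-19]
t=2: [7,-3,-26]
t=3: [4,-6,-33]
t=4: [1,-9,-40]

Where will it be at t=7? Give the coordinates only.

[-8,-18,-61]

Constant displacement of [-3,-3,-7] per step.
step 5: [1,-9,-40] + [-3,-3,-7] → [-2,-12,-47]
step 6: [-2,-12,-47] + [-3,-3,-7] → [-5,-15,-54]
step 7: [-5,-15,-54] + [-3,-3,-7] → [-8,-18,-61]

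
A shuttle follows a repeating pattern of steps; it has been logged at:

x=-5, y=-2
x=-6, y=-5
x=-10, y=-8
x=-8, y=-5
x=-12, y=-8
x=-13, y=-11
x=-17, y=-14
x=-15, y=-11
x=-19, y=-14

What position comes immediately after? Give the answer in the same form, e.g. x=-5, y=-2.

The moves between consecutive positions are (-1, -3), (-4, -3), (+2, +3), (-4, -3), (-1, -3), (-4, -3), (+2, +3), (-4, -3); they repeat the 4-cycle [(-1, -3), (-4, -3), (+2, +3), (-4, -3)].
step 9: apply (-1, -3) → x=-20, y=-17

x=-20, y=-17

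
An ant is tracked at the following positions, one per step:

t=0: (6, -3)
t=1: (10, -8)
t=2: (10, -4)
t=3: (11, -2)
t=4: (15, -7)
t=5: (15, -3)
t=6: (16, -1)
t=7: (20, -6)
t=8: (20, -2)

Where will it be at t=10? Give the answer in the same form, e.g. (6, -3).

Differencing gives (+4, -5), (+0, +4), (+1, +2), (+4, -5), (+0, +4), (+1, +2), (+4, -5), (+0, +4). This is the pattern (+4, -5), (+0, +4), (+1, +2) repeated.
step 9: apply (+1, +2) → (21, 0)
step 10: apply (+4, -5) → (25, -5)

(25, -5)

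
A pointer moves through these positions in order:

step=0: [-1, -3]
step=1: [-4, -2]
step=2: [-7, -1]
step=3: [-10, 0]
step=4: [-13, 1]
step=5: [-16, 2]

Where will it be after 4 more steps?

Each step adds [-3, +1] to the position.
step 6: [-16, 2] + [-3, +1] → [-19, 3]
step 7: [-19, 3] + [-3, +1] → [-22, 4]
step 8: [-22, 4] + [-3, +1] → [-25, 5]
step 9: [-25, 5] + [-3, +1] → [-28, 6]

[-28, 6]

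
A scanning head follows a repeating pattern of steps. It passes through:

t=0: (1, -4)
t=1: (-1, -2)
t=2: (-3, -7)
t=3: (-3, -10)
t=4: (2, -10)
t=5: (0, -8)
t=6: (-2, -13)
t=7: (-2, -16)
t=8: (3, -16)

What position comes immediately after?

Step-to-step displacements: (-2, +2), (-2, -5), (+0, -3), (+5, +0), (-2, +2), (-2, -5), (+0, -3), (+5, +0) — a repeating cycle of length 4.
step 9: apply (-2, +2) → (1, -14)

(1, -14)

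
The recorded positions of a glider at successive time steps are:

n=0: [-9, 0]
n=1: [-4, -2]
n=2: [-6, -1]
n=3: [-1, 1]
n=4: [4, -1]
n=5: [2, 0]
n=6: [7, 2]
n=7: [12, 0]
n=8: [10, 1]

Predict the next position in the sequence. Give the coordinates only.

[15, 3]

Step-to-step displacements: [+5, -2], [-2, +1], [+5, +2], [+5, -2], [-2, +1], [+5, +2], [+5, -2], [-2, +1] — a repeating cycle of length 3.
step 9: apply [+5, +2] → [15, 3]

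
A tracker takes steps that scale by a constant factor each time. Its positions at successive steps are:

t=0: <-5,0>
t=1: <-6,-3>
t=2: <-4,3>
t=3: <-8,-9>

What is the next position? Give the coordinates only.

<0,15>

Consecutive displacements <-1,-3>, <+2,+6>, <-4,-12> scale by a factor of -2 each step.
step 4: <-8,-9> + <+8,+24> → <0,15>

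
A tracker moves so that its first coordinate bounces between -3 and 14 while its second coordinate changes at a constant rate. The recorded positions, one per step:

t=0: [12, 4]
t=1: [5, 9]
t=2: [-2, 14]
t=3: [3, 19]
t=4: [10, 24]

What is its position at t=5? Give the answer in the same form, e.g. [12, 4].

[11, 29]

The first coordinate travels 7 per step and bounces off the walls at -3 and 14.
  step 5: 10 → 11
The second coordinate changes by +5 each step: at step 5 it is 29.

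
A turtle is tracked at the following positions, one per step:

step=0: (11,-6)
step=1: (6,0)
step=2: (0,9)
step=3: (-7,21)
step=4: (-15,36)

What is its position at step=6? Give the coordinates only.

First differences are (-5,+6), (-6,+9), (-7,+12), (-8,+15); their common second difference is (-1,+3) (constant acceleration).
step 5: (-15,36) + (-9,+18) → (-24,54)
step 6: (-24,54) + (-10,+21) → (-34,75)

(-34,75)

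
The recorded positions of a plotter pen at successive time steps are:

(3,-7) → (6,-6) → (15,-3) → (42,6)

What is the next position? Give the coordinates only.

(123,33)

The jumps are (+3,+1), (+9,+3), (+27,+9) — a geometric progression with ratio 3.
step 4: (42,6) + (+81,+27) → (123,33)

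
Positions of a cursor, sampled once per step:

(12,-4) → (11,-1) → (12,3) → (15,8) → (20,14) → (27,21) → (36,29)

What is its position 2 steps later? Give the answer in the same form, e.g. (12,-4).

(60,48)

Successive displacements: (-1,+3), (+1,+4), (+3,+5), (+5,+6), (+7,+7), (+9,+8) — each changes by (+2,+1).
step 7: (36,29) + (+11,+9) → (47,38)
step 8: (47,38) + (+13,+10) → (60,48)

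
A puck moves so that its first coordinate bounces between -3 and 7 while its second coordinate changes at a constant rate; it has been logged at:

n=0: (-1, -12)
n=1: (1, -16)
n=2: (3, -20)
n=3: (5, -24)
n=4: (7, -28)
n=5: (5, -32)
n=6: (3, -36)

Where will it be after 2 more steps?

The first coordinate travels 2 per step and bounces off the walls at -3 and 7.
  step 7: 3 → 1
  step 8: 1 → -1
The second coordinate changes by -4 each step: at step 8 it is -44.

(-1, -44)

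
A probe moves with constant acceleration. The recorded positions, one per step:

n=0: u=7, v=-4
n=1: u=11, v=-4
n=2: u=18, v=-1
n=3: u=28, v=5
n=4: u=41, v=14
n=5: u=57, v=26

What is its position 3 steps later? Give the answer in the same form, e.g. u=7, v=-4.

u=123, v=80

Successive displacements: (+4,+0), (+7,+3), (+10,+6), (+13,+9), (+16,+12) — each changes by (+3,+3).
step 6: u=57, v=26 + (+19,+15) → u=76, v=41
step 7: u=76, v=41 + (+22,+18) → u=98, v=59
step 8: u=98, v=59 + (+25,+21) → u=123, v=80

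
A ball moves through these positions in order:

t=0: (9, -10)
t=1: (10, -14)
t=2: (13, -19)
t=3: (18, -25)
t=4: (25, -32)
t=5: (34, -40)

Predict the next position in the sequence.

Taking differences between consecutive positions: (+1, -4), (+3, -5), (+5, -6), (+7, -7), (+9, -8). These grow by (+2, -1) each step.
step 6: (34, -40) + (+11, -9) → (45, -49)

(45, -49)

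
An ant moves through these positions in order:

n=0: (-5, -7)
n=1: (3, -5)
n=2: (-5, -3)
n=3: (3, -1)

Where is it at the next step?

(-5, 1)

First: cycles through -5, 3 every 2 steps. Step 4 lands at position 0 of the cycle → -5.
Second: linear, +2 per step → 1 at step 4.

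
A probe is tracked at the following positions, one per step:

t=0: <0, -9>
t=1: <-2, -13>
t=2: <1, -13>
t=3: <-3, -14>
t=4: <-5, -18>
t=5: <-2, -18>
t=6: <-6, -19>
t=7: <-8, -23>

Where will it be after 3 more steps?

Step-to-step displacements: <-2, -4>, <+3, +0>, <-4, -1>, <-2, -4>, <+3, +0>, <-4, -1>, <-2, -4> — a repeating cycle of length 3.
step 8: apply <+3, +0> → <-5, -23>
step 9: apply <-4, -1> → <-9, -24>
step 10: apply <-2, -4> → <-11, -28>

<-11, -28>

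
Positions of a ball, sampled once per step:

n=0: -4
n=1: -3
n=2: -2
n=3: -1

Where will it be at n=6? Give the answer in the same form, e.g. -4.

2

Each step adds +1 to the position.
step 4: -1 + 1 → 0
step 5: 0 + 1 → 1
step 6: 1 + 1 → 2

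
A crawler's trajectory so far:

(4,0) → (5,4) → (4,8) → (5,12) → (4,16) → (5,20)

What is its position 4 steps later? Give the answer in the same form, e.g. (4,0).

(5,36)

The first coordinate repeats the cycle [4, 5] with period 2; step 9 mod 2 = 1, giving 5.
The second coordinate changes by +4 each step, so at step 9 it is 0 + 9·(4) = 36.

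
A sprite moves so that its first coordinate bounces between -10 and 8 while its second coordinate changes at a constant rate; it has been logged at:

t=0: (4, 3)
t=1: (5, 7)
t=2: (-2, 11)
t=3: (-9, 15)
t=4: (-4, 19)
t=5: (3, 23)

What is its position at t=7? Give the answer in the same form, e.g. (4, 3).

(-1, 31)

The first coordinate travels 7 per step and bounces off the walls at -10 and 8.
  step 6: 3 → 6
  step 7: 6 → -1
The second coordinate changes by +4 each step: at step 7 it is 31.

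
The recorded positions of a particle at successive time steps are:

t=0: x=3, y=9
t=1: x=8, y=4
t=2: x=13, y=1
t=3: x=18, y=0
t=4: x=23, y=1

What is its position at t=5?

First differences are (+5, -5), (+5, -3), (+5, -1), (+5, +1); their common second difference is (+0, +2) (constant acceleration).
step 5: x=23, y=1 + (+5, +3) → x=28, y=4

x=28, y=4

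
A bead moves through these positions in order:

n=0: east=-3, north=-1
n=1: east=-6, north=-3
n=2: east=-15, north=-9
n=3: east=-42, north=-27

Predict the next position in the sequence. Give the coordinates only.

Step-to-step displacements: (-3,-2), (-9,-6), (-27,-18); each is 3× the previous.
step 4: east=-42, north=-27 + (-81,-54) → east=-123, north=-81

east=-123, north=-81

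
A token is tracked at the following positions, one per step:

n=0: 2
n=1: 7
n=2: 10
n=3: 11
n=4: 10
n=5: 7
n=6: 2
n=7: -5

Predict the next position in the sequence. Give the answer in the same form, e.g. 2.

First differences are +5, +3, +1, -1, -3, -5, -7; their common second difference is -2 (constant acceleration).
step 8: -5 − 9 → -14

-14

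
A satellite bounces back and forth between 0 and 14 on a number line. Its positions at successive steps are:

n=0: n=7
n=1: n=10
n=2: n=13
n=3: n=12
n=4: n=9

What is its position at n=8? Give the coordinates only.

n=3

The value travels 3 per step and bounces off the walls at 0 and 14.
  step 5: 9 → 6
  step 6: 6 → 3
  step 7: 3 → 0
  step 8: 0 → 3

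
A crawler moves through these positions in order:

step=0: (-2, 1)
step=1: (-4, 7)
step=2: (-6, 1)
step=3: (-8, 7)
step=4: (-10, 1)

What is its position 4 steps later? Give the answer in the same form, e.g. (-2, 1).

The first coordinate changes by -2 each step, so at step 8 it is -2 + 8·(-2) = -18.
The second coordinate repeats the cycle [1, 7] with period 2; step 8 mod 2 = 0, giving 1.

(-18, 1)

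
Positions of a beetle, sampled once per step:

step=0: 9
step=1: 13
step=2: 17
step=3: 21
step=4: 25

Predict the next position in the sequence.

Each step adds +4 to the position.
step 5: 25 + 4 → 29

29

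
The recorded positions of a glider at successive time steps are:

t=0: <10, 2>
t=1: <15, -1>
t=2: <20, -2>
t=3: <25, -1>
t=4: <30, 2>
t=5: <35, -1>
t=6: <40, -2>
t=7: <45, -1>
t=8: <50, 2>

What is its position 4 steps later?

<70, 2>

First: linear, +5 per step → 70 at step 12.
Second: cycles through 2, -1, -2, -1 every 4 steps. Step 12 lands at position 0 of the cycle → 2.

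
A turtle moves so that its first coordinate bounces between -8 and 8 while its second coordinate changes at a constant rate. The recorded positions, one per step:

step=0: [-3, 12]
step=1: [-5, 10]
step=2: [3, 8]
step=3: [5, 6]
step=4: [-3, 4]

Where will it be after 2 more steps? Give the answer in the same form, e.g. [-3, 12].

[3, 0]

The first coordinate reflects between -8 and 8, moving 8 per step.
  step 5: -3 → -5
  step 6: -5 → 3
The second coordinate changes by -2 each step: at step 6 it is 0.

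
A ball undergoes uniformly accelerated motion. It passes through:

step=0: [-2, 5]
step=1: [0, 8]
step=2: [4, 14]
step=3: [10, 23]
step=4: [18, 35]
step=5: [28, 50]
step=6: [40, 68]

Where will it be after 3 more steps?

[88, 140]

Successive displacements: [+2, +3], [+4, +6], [+6, +9], [+8, +12], [+10, +15], [+12, +18] — each changes by [+2, +3].
step 7: [40, 68] + [+14, +21] → [54, 89]
step 8: [54, 89] + [+16, +24] → [70, 113]
step 9: [70, 113] + [+18, +27] → [88, 140]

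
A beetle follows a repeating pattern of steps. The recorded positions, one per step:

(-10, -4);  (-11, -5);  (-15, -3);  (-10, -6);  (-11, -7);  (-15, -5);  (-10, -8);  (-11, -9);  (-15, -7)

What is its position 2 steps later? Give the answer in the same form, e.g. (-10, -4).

(-11, -11)

Differencing gives (-1, -1), (-4, +2), (+5, -3), (-1, -1), (-4, +2), (+5, -3), (-1, -1), (-4, +2). This is the pattern (-1, -1), (-4, +2), (+5, -3) repeated.
step 9: apply (+5, -3) → (-10, -10)
step 10: apply (-1, -1) → (-11, -11)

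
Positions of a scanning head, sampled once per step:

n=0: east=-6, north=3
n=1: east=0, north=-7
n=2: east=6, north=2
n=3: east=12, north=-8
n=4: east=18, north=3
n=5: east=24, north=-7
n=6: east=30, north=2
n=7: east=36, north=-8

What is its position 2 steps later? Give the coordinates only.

east=48, north=-7

The east coordinate changes by +6 each step, so at step 9 it is -6 + 9·(6) = 48.
The north coordinate repeats the cycle [3, -7, 2, -8] with period 4; step 9 mod 4 = 1, giving -7.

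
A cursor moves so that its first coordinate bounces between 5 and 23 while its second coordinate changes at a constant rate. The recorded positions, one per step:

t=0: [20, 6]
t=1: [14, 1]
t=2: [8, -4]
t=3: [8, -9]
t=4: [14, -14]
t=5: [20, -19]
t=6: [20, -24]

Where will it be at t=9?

[8, -39]

The first coordinate reflects between 5 and 23, moving 6 per step.
  step 7: 20 → 14
  step 8: 14 → 8
  step 9: 8 → 8
The second coordinate changes by -5 each step: at step 9 it is -39.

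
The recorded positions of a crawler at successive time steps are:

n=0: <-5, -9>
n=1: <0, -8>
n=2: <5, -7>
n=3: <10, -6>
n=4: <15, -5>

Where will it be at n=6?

<25, -3>

The position changes by <+5, +1> every step.
step 5: <15, -5> + <+5, +1> → <20, -4>
step 6: <20, -4> + <+5, +1> → <25, -3>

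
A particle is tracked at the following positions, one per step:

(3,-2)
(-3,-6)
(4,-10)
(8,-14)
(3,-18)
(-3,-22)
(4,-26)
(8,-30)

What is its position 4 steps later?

(8,-46)

The first coordinate repeats the cycle [3, -3, 4, 8] with period 4; step 11 mod 4 = 3, giving 8.
The second coordinate changes by -4 each step, so at step 11 it is -2 + 11·(-4) = -46.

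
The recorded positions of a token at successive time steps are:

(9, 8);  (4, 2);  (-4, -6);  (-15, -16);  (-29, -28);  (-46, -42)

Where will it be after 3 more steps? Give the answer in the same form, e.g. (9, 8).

(-115, -96)

First differences are (-5, -6), (-8, -8), (-11, -10), (-14, -12), (-17, -14); their common second difference is (-3, -2) (constant acceleration).
step 6: (-46, -42) + (-20, -16) → (-66, -58)
step 7: (-66, -58) + (-23, -18) → (-89, -76)
step 8: (-89, -76) + (-26, -20) → (-115, -96)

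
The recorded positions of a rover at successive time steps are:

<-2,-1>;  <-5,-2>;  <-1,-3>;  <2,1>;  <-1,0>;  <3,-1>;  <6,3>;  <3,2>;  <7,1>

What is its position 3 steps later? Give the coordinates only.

Differencing gives <-3,-1>, <+4,-1>, <+3,+4>, <-3,-1>, <+4,-1>, <+3,+4>, <-3,-1>, <+4,-1>. This is the pattern <-3,-1>, <+4,-1>, <+3,+4> repeated.
step 9: apply <+3,+4> → <10,5>
step 10: apply <-3,-1> → <7,4>
step 11: apply <+4,-1> → <11,3>

<11,3>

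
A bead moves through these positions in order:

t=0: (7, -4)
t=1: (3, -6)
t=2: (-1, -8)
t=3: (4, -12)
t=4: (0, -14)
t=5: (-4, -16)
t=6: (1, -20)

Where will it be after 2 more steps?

(-7, -24)

The moves between consecutive positions are (-4, -2), (-4, -2), (+5, -4), (-4, -2), (-4, -2), (+5, -4); they repeat the 3-cycle [(-4, -2), (-4, -2), (+5, -4)].
step 7: apply (-4, -2) → (-3, -22)
step 8: apply (-4, -2) → (-7, -24)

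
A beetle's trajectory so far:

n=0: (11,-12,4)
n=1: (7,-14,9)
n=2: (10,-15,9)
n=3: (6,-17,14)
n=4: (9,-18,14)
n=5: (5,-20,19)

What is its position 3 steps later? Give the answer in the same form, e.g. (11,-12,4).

(7,-24,24)

Step-to-step displacements: (-4,-2,+5), (+3,-1,+0), (-4,-2,+5), (+3,-1,+0), (-4,-2,+5) — a repeating cycle of length 2.
step 6: apply (+3,-1,+0) → (8,-21,19)
step 7: apply (-4,-2,+5) → (4,-23,24)
step 8: apply (+3,-1,+0) → (7,-24,24)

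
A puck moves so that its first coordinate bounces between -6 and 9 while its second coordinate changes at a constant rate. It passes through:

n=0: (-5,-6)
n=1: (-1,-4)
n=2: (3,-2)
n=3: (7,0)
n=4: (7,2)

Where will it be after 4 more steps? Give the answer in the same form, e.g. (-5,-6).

(-3,10)

The first coordinate reflects between -6 and 9, moving 4 per step.
  step 5: 7 → 3
  step 6: 3 → -1
  step 7: -1 → -5
  step 8: -5 → -3
The second coordinate changes by +2 each step: at step 8 it is 10.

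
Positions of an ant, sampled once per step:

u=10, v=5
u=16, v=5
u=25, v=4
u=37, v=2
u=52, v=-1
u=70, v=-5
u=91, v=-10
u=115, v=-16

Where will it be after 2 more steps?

u=172, v=-31

First differences are (+6,+0), (+9,-1), (+12,-2), (+15,-3), (+18,-4), (+21,-5), (+24,-6); their common second difference is (+3,-1) (constant acceleration).
step 8: u=115, v=-16 + (+27,-7) → u=142, v=-23
step 9: u=142, v=-23 + (+30,-8) → u=172, v=-31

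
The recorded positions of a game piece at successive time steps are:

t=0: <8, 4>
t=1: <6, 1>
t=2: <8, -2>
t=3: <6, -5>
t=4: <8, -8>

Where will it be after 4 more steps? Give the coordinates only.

First: cycles through 8, 6 every 2 steps. Step 8 lands at position 0 of the cycle → 8.
Second: linear, -3 per step → -20 at step 8.

<8, -20>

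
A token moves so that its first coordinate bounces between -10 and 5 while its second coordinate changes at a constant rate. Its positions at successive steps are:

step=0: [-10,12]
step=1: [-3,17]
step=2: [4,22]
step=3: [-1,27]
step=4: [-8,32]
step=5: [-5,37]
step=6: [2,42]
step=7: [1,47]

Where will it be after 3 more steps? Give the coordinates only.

The first coordinate reflects between -10 and 5, moving 7 per step.
  step 8: 1 → -6
  step 9: -6 → -7
  step 10: -7 → 0
The second coordinate changes by +5 each step: at step 10 it is 62.

[0,62]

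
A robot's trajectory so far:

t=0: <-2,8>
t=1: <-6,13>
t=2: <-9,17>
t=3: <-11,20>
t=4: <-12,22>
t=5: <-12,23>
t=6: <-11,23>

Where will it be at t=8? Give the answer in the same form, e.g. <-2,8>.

<-6,20>

Taking differences between consecutive positions: <-4,+5>, <-3,+4>, <-2,+3>, <-1,+2>, <+0,+1>, <+1,+0>. These grow by <+1,-1> each step.
step 7: <-11,23> + <+2,-1> → <-9,22>
step 8: <-9,22> + <+3,-2> → <-6,20>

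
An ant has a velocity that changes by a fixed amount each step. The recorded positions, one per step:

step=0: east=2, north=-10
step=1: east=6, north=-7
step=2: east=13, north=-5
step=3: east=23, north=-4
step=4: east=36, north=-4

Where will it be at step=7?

First differences are (+4,+3), (+7,+2), (+10,+1), (+13,+0); their common second difference is (+3,-1) (constant acceleration).
step 5: east=36, north=-4 + (+16,-1) → east=52, north=-5
step 6: east=52, north=-5 + (+19,-2) → east=71, north=-7
step 7: east=71, north=-7 + (+22,-3) → east=93, north=-10

east=93, north=-10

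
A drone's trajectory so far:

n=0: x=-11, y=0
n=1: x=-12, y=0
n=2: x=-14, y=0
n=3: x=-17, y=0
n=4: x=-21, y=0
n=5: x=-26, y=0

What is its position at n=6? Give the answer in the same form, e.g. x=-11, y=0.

x=-32, y=0

First differences are (-1, +0), (-2, +0), (-3, +0), (-4, +0), (-5, +0); their common second difference is (-1, +0) (constant acceleration).
step 6: x=-26, y=0 + (-6, +0) → x=-32, y=0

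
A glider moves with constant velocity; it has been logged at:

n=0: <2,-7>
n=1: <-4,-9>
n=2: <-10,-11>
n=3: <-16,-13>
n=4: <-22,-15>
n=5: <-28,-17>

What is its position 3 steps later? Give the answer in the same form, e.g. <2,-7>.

Each step adds <-6,-2> to the position.
step 6: <-28,-17> + <-6,-2> → <-34,-19>
step 7: <-34,-19> + <-6,-2> → <-40,-21>
step 8: <-40,-21> + <-6,-2> → <-46,-23>

<-46,-23>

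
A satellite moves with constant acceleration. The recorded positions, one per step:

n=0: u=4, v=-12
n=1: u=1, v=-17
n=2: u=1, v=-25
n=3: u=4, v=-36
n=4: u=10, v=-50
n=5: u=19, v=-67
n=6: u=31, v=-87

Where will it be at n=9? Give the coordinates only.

u=85, v=-165

First differences are (-3, -5), (+0, -8), (+3, -11), (+6, -14), (+9, -17), (+12, -20); their common second difference is (+3, -3) (constant acceleration).
step 7: u=31, v=-87 + (+15, -23) → u=46, v=-110
step 8: u=46, v=-110 + (+18, -26) → u=64, v=-136
step 9: u=64, v=-136 + (+21, -29) → u=85, v=-165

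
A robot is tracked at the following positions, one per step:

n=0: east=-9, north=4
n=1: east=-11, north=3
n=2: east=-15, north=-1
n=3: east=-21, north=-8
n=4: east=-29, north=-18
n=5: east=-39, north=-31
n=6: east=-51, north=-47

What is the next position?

east=-65, north=-66

First differences are (-2, -1), (-4, -4), (-6, -7), (-8, -10), (-10, -13), (-12, -16); their common second difference is (-2, -3) (constant acceleration).
step 7: east=-51, north=-47 + (-14, -19) → east=-65, north=-66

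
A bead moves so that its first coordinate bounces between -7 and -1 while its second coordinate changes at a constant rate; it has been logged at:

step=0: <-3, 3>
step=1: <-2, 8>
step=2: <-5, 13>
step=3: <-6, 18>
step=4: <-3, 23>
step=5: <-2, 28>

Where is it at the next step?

<-5, 33>

The first coordinate reflects between -7 and -1, moving 3 per step.
  step 6: -2 → -5
The second coordinate changes by +5 each step: at step 6 it is 33.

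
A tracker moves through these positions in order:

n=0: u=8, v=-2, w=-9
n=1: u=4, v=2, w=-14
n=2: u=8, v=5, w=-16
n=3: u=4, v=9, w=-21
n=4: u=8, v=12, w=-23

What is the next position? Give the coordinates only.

The moves between consecutive positions are (-4,+4,-5), (+4,+3,-2), (-4,+4,-5), (+4,+3,-2); they repeat the 2-cycle [(-4,+4,-5), (+4,+3,-2)].
step 5: apply (-4,+4,-5) → u=4, v=16, w=-28

u=4, v=16, w=-28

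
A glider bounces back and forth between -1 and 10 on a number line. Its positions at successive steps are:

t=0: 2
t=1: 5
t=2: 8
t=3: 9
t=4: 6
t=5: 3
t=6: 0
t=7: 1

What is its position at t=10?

The value reflects between -1 and 10, moving 3 per step.
  step 8: 1 → 4
  step 9: 4 → 7
  step 10: 7 → 10

10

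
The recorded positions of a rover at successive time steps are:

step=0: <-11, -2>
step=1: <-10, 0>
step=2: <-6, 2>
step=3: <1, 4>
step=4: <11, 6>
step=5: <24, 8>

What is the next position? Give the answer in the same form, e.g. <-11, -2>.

<40, 10>

Taking differences between consecutive positions: <+1, +2>, <+4, +2>, <+7, +2>, <+10, +2>, <+13, +2>. These grow by <+3, +0> each step.
step 6: <24, 8> + <+16, +2> → <40, 10>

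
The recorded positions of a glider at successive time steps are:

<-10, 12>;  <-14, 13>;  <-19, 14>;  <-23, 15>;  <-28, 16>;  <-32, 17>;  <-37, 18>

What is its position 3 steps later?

<-50, 21>

The moves between consecutive positions are <-4, +1>, <-5, +1>, <-4, +1>, <-5, +1>, <-4, +1>, <-5, +1>; they repeat the 2-cycle [<-4, +1>, <-5, +1>].
step 7: apply <-4, +1> → <-41, 19>
step 8: apply <-5, +1> → <-46, 20>
step 9: apply <-4, +1> → <-50, 21>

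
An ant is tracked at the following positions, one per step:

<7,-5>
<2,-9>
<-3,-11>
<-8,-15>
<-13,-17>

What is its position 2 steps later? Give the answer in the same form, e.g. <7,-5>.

<-23,-23>

The moves between consecutive positions are <-5,-4>, <-5,-2>, <-5,-4>, <-5,-2>; they repeat the 2-cycle [<-5,-4>, <-5,-2>].
step 5: apply <-5,-4> → <-18,-21>
step 6: apply <-5,-2> → <-23,-23>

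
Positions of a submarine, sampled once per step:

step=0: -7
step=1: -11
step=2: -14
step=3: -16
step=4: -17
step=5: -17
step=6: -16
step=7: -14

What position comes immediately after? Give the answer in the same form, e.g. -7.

-11

Taking differences between consecutive positions: -4, -3, -2, -1, +0, +1, +2. These grow by +1 each step.
step 8: -14 + 3 → -11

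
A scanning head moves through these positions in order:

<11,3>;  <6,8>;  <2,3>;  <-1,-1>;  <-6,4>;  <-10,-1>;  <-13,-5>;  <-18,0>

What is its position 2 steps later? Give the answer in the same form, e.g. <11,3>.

Step-to-step displacements: <-5,+5>, <-4,-5>, <-3,-4>, <-5,+5>, <-4,-5>, <-3,-4>, <-5,+5> — a repeating cycle of length 3.
step 8: apply <-4,-5> → <-22,-5>
step 9: apply <-3,-4> → <-25,-9>

<-25,-9>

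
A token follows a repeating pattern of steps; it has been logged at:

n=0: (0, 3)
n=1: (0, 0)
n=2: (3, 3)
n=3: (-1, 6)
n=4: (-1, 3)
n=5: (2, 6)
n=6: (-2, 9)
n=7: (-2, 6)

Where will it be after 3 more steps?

Differencing gives (+0, -3), (+3, +3), (-4, +3), (+0, -3), (+3, +3), (-4, +3), (+0, -3). This is the pattern (+0, -3), (+3, +3), (-4, +3) repeated.
step 8: apply (+3, +3) → (1, 9)
step 9: apply (-4, +3) → (-3, 12)
step 10: apply (+0, -3) → (-3, 9)

(-3, 9)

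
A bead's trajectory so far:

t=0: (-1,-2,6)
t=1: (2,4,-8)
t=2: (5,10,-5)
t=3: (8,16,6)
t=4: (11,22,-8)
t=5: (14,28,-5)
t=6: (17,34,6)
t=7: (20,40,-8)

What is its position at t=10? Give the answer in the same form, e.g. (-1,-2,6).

(29,58,-8)

The first coordinate changes by +3 each step, so at step 10 it is -1 + 10·(3) = 29.
The second coordinate changes by +6 each step, so at step 10 it is -2 + 10·(6) = 58.
The third coordinate repeats the cycle [6, -8, -5] with period 3; step 10 mod 3 = 1, giving -8.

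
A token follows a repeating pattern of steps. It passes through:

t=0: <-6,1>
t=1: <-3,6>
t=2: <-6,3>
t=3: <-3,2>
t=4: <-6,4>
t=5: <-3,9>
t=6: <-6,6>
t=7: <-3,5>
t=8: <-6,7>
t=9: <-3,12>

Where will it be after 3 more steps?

<-6,10>

Differencing gives <+3,+5>, <-3,-3>, <+3,-1>, <-3,+2>, <+3,+5>, <-3,-3>, <+3,-1>, <-3,+2>, <+3,+5>. This is the pattern <+3,+5>, <-3,-3>, <+3,-1>, <-3,+2> repeated.
step 10: apply <-3,-3> → <-6,9>
step 11: apply <+3,-1> → <-3,8>
step 12: apply <-3,+2> → <-6,10>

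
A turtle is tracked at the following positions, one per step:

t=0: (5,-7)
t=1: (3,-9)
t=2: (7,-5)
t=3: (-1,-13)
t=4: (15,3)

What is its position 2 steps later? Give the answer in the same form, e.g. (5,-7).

The jumps are (-2,-2), (+4,+4), (-8,-8), (+16,+16) — a geometric progression with ratio -2.
step 5: (15,3) + (-32,-32) → (-17,-29)
step 6: (-17,-29) + (+64,+64) → (47,35)

(47,35)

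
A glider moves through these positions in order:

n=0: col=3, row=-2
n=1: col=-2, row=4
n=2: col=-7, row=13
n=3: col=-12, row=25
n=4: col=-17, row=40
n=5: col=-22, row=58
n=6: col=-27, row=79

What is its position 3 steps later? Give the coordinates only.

col=-42, row=160

Taking differences between consecutive positions: (-5, +6), (-5, +9), (-5, +12), (-5, +15), (-5, +18), (-5, +21). These grow by (+0, +3) each step.
step 7: col=-27, row=79 + (-5, +24) → col=-32, row=103
step 8: col=-32, row=103 + (-5, +27) → col=-37, row=130
step 9: col=-37, row=130 + (-5, +30) → col=-42, row=160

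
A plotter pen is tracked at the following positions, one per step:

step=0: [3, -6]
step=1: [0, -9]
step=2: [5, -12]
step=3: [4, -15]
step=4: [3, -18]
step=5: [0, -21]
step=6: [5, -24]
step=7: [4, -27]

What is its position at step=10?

[5, -36]

The first coordinate repeats the cycle [3, 0, 5, 4] with period 4; step 10 mod 4 = 2, giving 5.
The second coordinate changes by -3 each step, so at step 10 it is -6 + 10·(-3) = -36.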